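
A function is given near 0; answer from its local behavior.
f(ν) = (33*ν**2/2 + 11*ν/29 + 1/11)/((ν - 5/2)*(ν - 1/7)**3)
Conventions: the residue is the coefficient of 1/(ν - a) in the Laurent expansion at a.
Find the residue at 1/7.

The residue is -30392887/3821301.

At the order-3 pole 1/7 set g(ν) = (ν - (1/7))^3*f(ν) = (33*ν**2/2 + 11*ν/29 + 1/11)/(ν - 5/2).
Order-3 pole: residue = g''(a)/2; g''(1/7) = -60785774/3821301, so the residue is -30392887/3821301.


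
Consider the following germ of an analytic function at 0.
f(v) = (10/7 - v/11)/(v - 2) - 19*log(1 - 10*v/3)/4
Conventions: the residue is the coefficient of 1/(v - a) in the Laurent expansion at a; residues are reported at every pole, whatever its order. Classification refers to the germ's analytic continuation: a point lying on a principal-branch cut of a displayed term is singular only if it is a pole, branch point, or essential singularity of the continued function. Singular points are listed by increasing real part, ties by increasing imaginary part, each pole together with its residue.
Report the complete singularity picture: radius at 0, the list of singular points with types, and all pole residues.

Radius of convergence at 0: 3/10.
At 3/10: a logarithmic branch point.
At 2: a pole of order 1; residue 96/77.

Denominator factor (v - 2): pole of order 1 at 2, modulus 2.
Branch term (-19/4)*log(1 - v/(3/10)): its argument vanishes at v = 3/10, a logarithmic branch point, modulus 3/10.
The radius of convergence is the smallest modulus among the singular points: 3/10.
The branch term is analytic at 2 and contributes nothing to the residue; only the rational part matters.
At the order-1 pole 2 set g(v) = (v - (2))*(rational part) = 10/7 - v/11.
Simple pole: residue = g(a) at a = 2, which is 96/77.
List the singular points by increasing real part (a conjugate pair: the negative imaginary part first).


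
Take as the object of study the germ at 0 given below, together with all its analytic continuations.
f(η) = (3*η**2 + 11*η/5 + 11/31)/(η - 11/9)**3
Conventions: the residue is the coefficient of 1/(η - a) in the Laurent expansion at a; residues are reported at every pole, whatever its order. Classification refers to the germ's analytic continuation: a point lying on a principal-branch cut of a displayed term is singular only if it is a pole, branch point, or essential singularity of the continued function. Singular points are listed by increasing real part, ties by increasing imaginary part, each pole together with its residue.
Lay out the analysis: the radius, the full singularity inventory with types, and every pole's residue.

Denominator factor (η - 11/9)^3: pole of order 3 at 11/9, modulus 11/9.
The radius of convergence is the smallest modulus among the singular points: 11/9.
At the order-3 pole 11/9 set g(η) = (η - (11/9))^3*f(η) = 3*η**2 + 11*η/5 + 11/31.
Order-3 pole: residue = g''(a)/2; g''(11/9) = 6, so the residue is 3.

Radius of convergence at 0: 11/9.
At 11/9: a pole of order 3; residue 3.


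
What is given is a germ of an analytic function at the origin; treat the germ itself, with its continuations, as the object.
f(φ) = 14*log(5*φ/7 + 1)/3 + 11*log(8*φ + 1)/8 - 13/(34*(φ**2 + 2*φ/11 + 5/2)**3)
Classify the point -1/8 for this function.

The term (11/8)*log(1 - φ/(-1/8)) has argument 1 - -1/8/(-1/8) = 0 at -1/8: a logarithmic (infinitely-sheeted) branch point; the remaining terms are analytic or single-valued there.

The point is a logarithmic branch point.


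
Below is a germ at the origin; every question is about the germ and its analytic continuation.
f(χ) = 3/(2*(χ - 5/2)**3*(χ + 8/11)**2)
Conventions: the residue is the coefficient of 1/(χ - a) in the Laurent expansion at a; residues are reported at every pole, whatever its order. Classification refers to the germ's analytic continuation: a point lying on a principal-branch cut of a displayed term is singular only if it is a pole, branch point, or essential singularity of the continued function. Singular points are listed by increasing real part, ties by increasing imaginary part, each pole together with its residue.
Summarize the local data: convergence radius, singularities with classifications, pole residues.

Denominator factor (χ - 5/2)^3: pole of order 3 at 5/2, modulus 5/2.
Denominator factor (χ + 8/11)^2: pole of order 2 at -8/11, modulus 8/11.
The radius of convergence is the smallest modulus among the singular points: 8/11.
At the order-2 pole -8/11 set g(χ) = (χ - (-8/11))^2*f(χ) = 3/(2*(χ - 5/2)**3).
Order-2 pole: residue = g'(a); g'(-8/11) = -1054152/25411681, so the residue is -1054152/25411681.
At the order-3 pole 5/2 set g(χ) = (χ - (5/2))^3*f(χ) = 3/(2*(χ + 8/11)**2).
Order-3 pole: residue = g''(a)/2; g''(5/2) = 2108304/25411681, so the residue is 1054152/25411681.
List the singular points by increasing real part (a conjugate pair: the negative imaginary part first).

Radius of convergence at 0: 8/11.
At -8/11: a pole of order 2; residue -1054152/25411681.
At 5/2: a pole of order 3; residue 1054152/25411681.


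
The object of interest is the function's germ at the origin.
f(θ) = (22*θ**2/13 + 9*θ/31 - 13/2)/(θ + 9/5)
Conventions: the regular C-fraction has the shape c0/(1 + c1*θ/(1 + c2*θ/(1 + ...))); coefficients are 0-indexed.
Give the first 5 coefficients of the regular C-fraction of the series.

Taylor coefficients (expand at 0): a_0 = -65/18, a_1 = 10885/5022, a_2 = -155105/587574, a_3 = 775525/5288166, a_4 = -3877625/47593494.
c0 = a_0 = -65/18. Peel one level at a time: if S = 1 + c*θ/S' with S'(0) = 1, then c is the θ-coefficient of S and S' = c*θ/(S - 1).
S_1 = c0/f = 1 + (2177/3627)*θ + (46638/162409)*θ^2 + ...; c1 = 2177/3627.
S_2 = c1*θ/(S_1 - 1) = 1 + (-419742/877331)*θ + (-42312644/800946601)*θ^2 + ...; c2 = -419742/877331.
S_3 = c2*θ/(S_2 - 1) = 1 + (-655845982/5939559171)*θ + (447286959724/7443746392329)*θ^2 + ...; c3 = -655845982/5939559171.
S_4 = c3*θ/(S_3 - 1) = 1 + (1484714/2728323)*θ + ...; c4 = 1484714/2728323.

The regular C-fraction coefficients are [-65/18, 2177/3627, -419742/877331, -655845982/5939559171, 1484714/2728323].


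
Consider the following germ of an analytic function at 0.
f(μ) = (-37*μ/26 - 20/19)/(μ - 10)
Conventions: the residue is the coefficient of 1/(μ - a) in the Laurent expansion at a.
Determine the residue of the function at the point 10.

At the order-1 pole 10 set g(μ) = (μ - (10))*f(μ) = -37*μ/26 - 20/19.
Simple pole: residue = g(a) at a = 10, which is -3775/247.

The residue is -3775/247.


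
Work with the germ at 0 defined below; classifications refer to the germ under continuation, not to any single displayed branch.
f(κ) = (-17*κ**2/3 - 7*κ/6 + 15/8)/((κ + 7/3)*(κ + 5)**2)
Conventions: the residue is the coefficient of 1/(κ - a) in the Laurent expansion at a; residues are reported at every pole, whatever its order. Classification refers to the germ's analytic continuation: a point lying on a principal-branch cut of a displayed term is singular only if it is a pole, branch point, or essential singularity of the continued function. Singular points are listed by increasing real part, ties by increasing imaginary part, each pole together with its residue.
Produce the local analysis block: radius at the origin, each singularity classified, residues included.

Denominator factor (κ + 5)^2: pole of order 2 at -5, modulus 5.
Denominator factor (κ + 7/3): pole of order 1 at -7/3, modulus 7/3.
The radius of convergence is the smallest modulus among the singular points: 7/3.
At the order-2 pole -5 set g(κ) = (κ - (-5))^2*f(κ) = (-17*κ**2/3 - 7*κ/6 + 15/8)/(κ + 7/3).
Order-2 pole: residue = g'(a); g'(-5) = -1011/512, so the residue is -1011/512.
At the order-1 pole -7/3 set g(κ) = (κ - (-7/3))*f(κ) = (-17*κ**2/3 - 7*κ/6 + 15/8)/(κ + 5)**2.
Simple pole: residue = g(a) at a = -7/3, which is -5671/1536.
List the singular points by increasing real part (a conjugate pair: the negative imaginary part first).

Radius of convergence at 0: 7/3.
At -5: a pole of order 2; residue -1011/512.
At -7/3: a pole of order 1; residue -5671/1536.


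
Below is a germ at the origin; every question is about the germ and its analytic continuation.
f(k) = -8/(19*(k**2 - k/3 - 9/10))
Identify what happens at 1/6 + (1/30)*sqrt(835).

The point is a pole of order 1.

The denominator factor k**2 - k/3 - 9/10 vanishes at 1/6 + (1/30)*sqrt(835) and appears to the power 1; the numerator there equals -8/19, nonzero, and no other factor vanishes.
Hence a pole whose order is the multiplicity, 1.


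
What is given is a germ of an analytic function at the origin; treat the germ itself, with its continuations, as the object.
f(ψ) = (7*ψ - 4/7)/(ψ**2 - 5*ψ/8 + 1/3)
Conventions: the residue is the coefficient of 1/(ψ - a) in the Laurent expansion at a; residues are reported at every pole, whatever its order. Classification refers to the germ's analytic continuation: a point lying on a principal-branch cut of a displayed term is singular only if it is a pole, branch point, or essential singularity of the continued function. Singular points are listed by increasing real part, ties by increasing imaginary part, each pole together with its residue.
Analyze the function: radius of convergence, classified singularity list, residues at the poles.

Denominator factor (ψ**2 - 5*ψ/8 + 1/3): discriminant -181/192, complex-conjugate roots (5/16) + ((1/48)*sqrt(543))*i and (5/16) - ((1/48)*sqrt(543))*i; poles of order 1, moduli (1/3)*sqrt(3) and (1/3)*sqrt(3).
The radius of convergence is the smallest modulus among the singular points: (1/3)*sqrt(3).
The factor ψ**2 - 5*ψ/8 + 1/3 splits as (ψ - a)(ψ - a') with a = (5/16) - ((1/48)*sqrt(543))*i, a' = (5/16) + ((1/48)*sqrt(543))*i. At the order-1 pole a set g(ψ) = (ψ - a)*f(ψ) = [7*ψ - 4/7] / (ψ - a').
Simple pole: residue = g(a) at a = (5/16) - ((1/48)*sqrt(543))*i, which is (7/2) + ((1/14)*sqrt(543))*i.
The factor ψ**2 - 5*ψ/8 + 1/3 splits as (ψ - a)(ψ - a') with a = (5/16) + ((1/48)*sqrt(543))*i, a' = (5/16) - ((1/48)*sqrt(543))*i. At the order-1 pole a set g(ψ) = (ψ - a)*f(ψ) = [7*ψ - 4/7] / (ψ - a').
Simple pole: residue = g(a) at a = (5/16) + ((1/48)*sqrt(543))*i, which is (7/2) - ((1/14)*sqrt(543))*i.
List the singular points by increasing real part (a conjugate pair: the negative imaginary part first).

Radius of convergence at 0: (1/3)*sqrt(3).
At (5/16) - ((1/48)*sqrt(543))*i: a pole of order 1; residue (7/2) + ((1/14)*sqrt(543))*i.
At (5/16) + ((1/48)*sqrt(543))*i: a pole of order 1; residue (7/2) - ((1/14)*sqrt(543))*i.


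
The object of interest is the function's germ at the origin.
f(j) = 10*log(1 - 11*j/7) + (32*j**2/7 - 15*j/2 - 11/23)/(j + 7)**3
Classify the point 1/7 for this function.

The point is a regular point.

Denominator factors: j + 7 = 50/7 at j = 1/7 — none vanishes.
Branch term log(1 - j/(7/11)): argument at 1/7 is 38/49, nonzero, so 1/7 is not its branch point (a point on a principal cut is still regular for the continued germ).
So the germ continues analytically to 1/7.


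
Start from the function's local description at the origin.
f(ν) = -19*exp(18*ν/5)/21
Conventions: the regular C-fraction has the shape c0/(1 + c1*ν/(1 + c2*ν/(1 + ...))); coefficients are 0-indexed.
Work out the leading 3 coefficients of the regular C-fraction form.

Taylor coefficients (expand at 0): a_0 = -19/21, a_1 = -114/35, a_2 = -1026/175.
c0 = a_0 = -19/21. Peel one level at a time: if S = 1 + c*ν/S' with S'(0) = 1, then c is the ν-coefficient of S and S' = c*ν/(S - 1).
S_1 = c0/f = 1 + (-18/5)*ν + (162/25)*ν^2 + ...; c1 = -18/5.
S_2 = c1*ν/(S_1 - 1) = 1 + (9/5)*ν + ...; c2 = 9/5.

The regular C-fraction coefficients are [-19/21, -18/5, 9/5].


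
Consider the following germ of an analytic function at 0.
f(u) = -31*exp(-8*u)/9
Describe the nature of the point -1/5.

There is no denominator, hence no pole anywhere.
The factor exp(-8*u) is entire.
So the germ continues analytically to -1/5.

The point is a regular point.


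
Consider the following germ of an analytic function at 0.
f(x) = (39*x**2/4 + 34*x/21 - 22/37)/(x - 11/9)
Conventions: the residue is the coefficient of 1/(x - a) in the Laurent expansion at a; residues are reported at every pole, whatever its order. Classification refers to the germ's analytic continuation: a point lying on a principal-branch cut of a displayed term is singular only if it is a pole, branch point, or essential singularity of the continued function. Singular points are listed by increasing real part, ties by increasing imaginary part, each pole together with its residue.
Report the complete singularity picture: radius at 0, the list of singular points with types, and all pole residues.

Denominator factor (x - 11/9): pole of order 1 at 11/9, modulus 11/9.
The radius of convergence is the smallest modulus among the singular points: 11/9.
At the order-1 pole 11/9 set g(x) = (x - (11/9))*f(x) = 39*x**2/4 + 34*x/21 - 22/37.
Simple pole: residue = g(a) at a = 11/9, which is 148709/9324.

Radius of convergence at 0: 11/9.
At 11/9: a pole of order 1; residue 148709/9324.


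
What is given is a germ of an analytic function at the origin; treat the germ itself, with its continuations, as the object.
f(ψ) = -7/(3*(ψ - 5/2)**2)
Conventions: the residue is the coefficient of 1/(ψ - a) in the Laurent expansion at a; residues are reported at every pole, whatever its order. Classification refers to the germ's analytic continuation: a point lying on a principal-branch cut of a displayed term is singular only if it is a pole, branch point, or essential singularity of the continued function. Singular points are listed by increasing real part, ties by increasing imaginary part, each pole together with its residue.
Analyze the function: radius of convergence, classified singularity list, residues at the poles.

Denominator factor (ψ - 5/2)^2: pole of order 2 at 5/2, modulus 5/2.
The radius of convergence is the smallest modulus among the singular points: 5/2.
At the order-2 pole 5/2 set g(ψ) = (ψ - (5/2))^2*f(ψ) = -7/3.
Order-2 pole: residue = g'(a); g'(5/2) = 0, so the residue is 0.

Radius of convergence at 0: 5/2.
At 5/2: a pole of order 2; residue 0.


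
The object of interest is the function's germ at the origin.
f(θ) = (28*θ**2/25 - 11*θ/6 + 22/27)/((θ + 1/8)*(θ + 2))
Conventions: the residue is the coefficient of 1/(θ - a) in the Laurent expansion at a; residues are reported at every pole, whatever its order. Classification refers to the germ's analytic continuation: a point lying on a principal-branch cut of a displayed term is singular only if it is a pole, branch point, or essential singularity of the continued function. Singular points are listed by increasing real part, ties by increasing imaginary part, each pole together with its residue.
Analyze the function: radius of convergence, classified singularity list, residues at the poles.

Denominator factor (θ + 2): pole of order 1 at -2, modulus 2.
Denominator factor (θ + 1/8): pole of order 1 at -1/8, modulus 1/8.
The radius of convergence is the smallest modulus among the singular points: 1/8.
At the order-1 pole -2 set g(θ) = (θ - (-2))*f(θ) = (28*θ**2/25 - 11*θ/6 + 22/27)/(θ + 1/8).
Simple pole: residue = g(a) at a = -2, which is -48392/10125.
At the order-1 pole -1/8 set g(θ) = (θ - (-1/8))*f(θ) = (28*θ**2/25 - 11*θ/6 + 22/27)/(θ + 2).
Simple pole: residue = g(a) at a = -1/8, which is 5732/10125.
List the singular points by increasing real part (a conjugate pair: the negative imaginary part first).

Radius of convergence at 0: 1/8.
At -2: a pole of order 1; residue -48392/10125.
At -1/8: a pole of order 1; residue 5732/10125.


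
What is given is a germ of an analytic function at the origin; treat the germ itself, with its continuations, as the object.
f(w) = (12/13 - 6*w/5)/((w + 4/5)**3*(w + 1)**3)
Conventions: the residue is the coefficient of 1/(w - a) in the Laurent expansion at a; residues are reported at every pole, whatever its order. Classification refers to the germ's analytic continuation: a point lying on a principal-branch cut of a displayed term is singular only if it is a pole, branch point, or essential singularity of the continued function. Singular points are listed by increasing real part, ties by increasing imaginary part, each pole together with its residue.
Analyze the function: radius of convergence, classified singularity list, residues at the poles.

Denominator factor (w + 1)^3: pole of order 3 at -1, modulus 1.
Denominator factor (w + 4/5)^3: pole of order 3 at -4/5, modulus 4/5.
The radius of convergence is the smallest modulus among the singular points: 4/5.
At the order-3 pole -1 set g(w) = (w - (-1))^3*f(w) = (12/13 - 6*w/5)/(w + 4/5)**3.
Order-3 pole: residue = g''(a)/2; g''(-1) = -976500/13, so the residue is -488250/13.
At the order-3 pole -4/5 set g(w) = (w - (-4/5))^3*f(w) = (12/13 - 6*w/5)/(w + 1)**3.
Order-3 pole: residue = g''(a)/2; g''(-4/5) = 976500/13, so the residue is 488250/13.
List the singular points by increasing real part (a conjugate pair: the negative imaginary part first).

Radius of convergence at 0: 4/5.
At -1: a pole of order 3; residue -488250/13.
At -4/5: a pole of order 3; residue 488250/13.


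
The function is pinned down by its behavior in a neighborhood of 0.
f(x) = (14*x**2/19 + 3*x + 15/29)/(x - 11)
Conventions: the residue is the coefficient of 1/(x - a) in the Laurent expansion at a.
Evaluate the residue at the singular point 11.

At the order-1 pole 11 set g(x) = (x - (11))*f(x) = 14*x**2/19 + 3*x + 15/29.
Simple pole: residue = g(a) at a = 11, which is 67594/551.

The residue is 67594/551.


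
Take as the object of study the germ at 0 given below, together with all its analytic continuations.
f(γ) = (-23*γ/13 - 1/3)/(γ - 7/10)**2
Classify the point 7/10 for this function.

The point is a pole of order 2.

The denominator factor γ - 7/10 vanishes at 7/10 and appears to the power 2; the numerator there equals -613/390, nonzero, and no other factor vanishes.
Hence a pole whose order is the multiplicity, 2.


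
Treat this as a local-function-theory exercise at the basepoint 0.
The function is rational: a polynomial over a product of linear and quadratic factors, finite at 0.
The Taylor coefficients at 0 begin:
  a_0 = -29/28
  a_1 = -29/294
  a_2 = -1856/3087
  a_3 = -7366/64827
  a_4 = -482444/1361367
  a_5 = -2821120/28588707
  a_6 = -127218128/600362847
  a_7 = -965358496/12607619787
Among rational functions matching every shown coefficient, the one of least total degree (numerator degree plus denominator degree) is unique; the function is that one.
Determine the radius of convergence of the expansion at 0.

The radius of convergence is -1/12 + (1/12)*sqrt(253).

No rational of total degree below 2 reproduces all 8 coefficients; solving the [0/2] Pade equations on them gives f(ξ) = 29/(16*(ξ**2 + ξ/6 - 7/4)), whose expansion matches every shown term.
Denominator factor (ξ**2 + ξ/6 - 7/4): discriminant 253/36, real irrational roots -1/12 + (1/12)*sqrt(253) and -1/12 - (1/12)*sqrt(253); poles of order 1, moduli -1/12 + (1/12)*sqrt(253) and 1/12 + (1/12)*sqrt(253).
The radius of convergence is the smallest modulus among the singular points: -1/12 + (1/12)*sqrt(253).


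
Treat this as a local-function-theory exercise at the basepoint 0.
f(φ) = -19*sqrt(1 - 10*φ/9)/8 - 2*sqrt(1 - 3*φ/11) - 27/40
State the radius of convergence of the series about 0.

The radius of convergence is 9/10.

Branch term (-19/8)*sqrt(1 - φ/(9/10)): its argument vanishes at φ = 9/10, a square-root branch point, modulus 9/10.
Branch term (-2)*sqrt(1 - φ/(11/3)): its argument vanishes at φ = 11/3, a square-root branch point, modulus 11/3.
The radius of convergence is the smallest modulus among the singular points: 9/10.


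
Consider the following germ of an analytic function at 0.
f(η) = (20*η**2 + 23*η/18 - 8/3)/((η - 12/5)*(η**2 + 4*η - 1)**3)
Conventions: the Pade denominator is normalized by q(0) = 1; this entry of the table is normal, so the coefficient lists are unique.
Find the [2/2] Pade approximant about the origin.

Taylor coefficients needed (expand at 0): a_0 = -10/9, a_1 = -955/72, a_2 = -87095/864, a_3 = -6777955/10368, a_4 = -483699695/124416.
Write the denominator as Q(η) = 1 + q1*η + q2*η^2. Requiring Q*f - P = O(η^5) with deg P <= 2 kills the coefficients of η^3..η^4 in Q*f:
  η^3: a_3 + q1*a_2 + q2*a_1 = 0, i.e. -6777955/10368 + (-87095/864)*q1 + (-955/72)*q2 = 0.
  η^4: a_4 + q1*a_3 + q2*a_2 = 0, i.e. -483699695/124416 + (-6777955/10368)*q1 + (-87095/864)*q2 = 0.
Solving this linear system: q1 = -21398797/2225184, q2 = 211824947/8900736.
The numerator is Q*f truncated at degree 2: P0 = a_0 = -10/9; P1 = a_1 + q1*a_0 = -25821685/10013328; P2 = a_2 + q1*a_1 + q2*a_0 = 3780935/12324096.

The Pade approximant has numerator coefficients [-10/9, -25821685/10013328, 3780935/12324096]; denominator coefficients [1, -21398797/2225184, 211824947/8900736].


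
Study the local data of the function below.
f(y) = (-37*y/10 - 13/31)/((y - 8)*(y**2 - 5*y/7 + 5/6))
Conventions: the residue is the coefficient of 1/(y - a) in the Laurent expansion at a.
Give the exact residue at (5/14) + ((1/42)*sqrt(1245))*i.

The factor y**2 - 5*y/7 + 5/6 splits as (y - a)(y - a') with a = (5/14) + ((1/42)*sqrt(1245))*i, a' = (5/14) - ((1/42)*sqrt(1245))*i. At the order-1 pole a set g(y) = (y - a)*f(y) = [(-37*y/10 - 13/31)/(y - 8)] / (y - a').
Simple pole: residue = g(a) at a = (5/14) + ((1/42)*sqrt(1245))*i, which is (97713/384865) - ((38983/12777518)*sqrt(1245))*i.

The residue is (97713/384865) - ((38983/12777518)*sqrt(1245))*i.


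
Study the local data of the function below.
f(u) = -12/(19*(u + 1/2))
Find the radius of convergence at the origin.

Denominator factor (u + 1/2): pole of order 1 at -1/2, modulus 1/2.
The radius of convergence is the smallest modulus among the singular points: 1/2.

The radius of convergence is 1/2.


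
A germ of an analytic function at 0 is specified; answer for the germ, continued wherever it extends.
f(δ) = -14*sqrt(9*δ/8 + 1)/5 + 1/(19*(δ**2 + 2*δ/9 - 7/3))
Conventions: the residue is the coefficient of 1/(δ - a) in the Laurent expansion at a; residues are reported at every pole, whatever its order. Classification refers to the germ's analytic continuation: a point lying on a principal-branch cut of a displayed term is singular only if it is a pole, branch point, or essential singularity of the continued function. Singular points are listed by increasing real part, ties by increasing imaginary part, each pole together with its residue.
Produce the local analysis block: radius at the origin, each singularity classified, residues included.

Radius of convergence at 0: 8/9.
At -1/9 - (1/9)*sqrt(190): a pole of order 1; residue -(9/7220)*sqrt(190).
At -8/9: an algebraic (square-root) branch point.
At -1/9 + (1/9)*sqrt(190): a pole of order 1; residue (9/7220)*sqrt(190).


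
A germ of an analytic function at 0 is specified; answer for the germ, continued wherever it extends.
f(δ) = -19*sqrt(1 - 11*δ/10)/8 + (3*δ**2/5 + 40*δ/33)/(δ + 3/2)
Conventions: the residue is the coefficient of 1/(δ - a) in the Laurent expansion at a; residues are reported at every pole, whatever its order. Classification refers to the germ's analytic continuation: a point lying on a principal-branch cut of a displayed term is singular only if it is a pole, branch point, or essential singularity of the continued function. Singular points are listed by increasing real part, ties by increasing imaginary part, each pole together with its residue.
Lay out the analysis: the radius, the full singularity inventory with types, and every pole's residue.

Denominator factor (δ + 3/2): pole of order 1 at -3/2, modulus 3/2.
Branch term (-19/8)*sqrt(1 - δ/(10/11)): its argument vanishes at δ = 10/11, a square-root branch point, modulus 10/11.
The radius of convergence is the smallest modulus among the singular points: 10/11.
The branch term is analytic at -3/2 and contributes nothing to the residue; only the rational part matters.
At the order-1 pole -3/2 set g(δ) = (δ - (-3/2))*(rational part) = 3*δ**2/5 + 40*δ/33.
Simple pole: residue = g(a) at a = -3/2, which is -103/220.
List the singular points by increasing real part (a conjugate pair: the negative imaginary part first).

Radius of convergence at 0: 10/11.
At -3/2: a pole of order 1; residue -103/220.
At 10/11: an algebraic (square-root) branch point.


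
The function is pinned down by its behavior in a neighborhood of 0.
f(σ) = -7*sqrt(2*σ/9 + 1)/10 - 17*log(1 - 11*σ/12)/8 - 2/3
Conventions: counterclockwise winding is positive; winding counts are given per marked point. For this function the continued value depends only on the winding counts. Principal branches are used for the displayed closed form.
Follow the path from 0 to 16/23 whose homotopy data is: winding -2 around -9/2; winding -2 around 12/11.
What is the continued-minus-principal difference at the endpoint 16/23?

Continued minus principal equals (17/2)*pi*i.

The rational part is single-valued and drops out of the difference; each branch term changes only by its own monodromy.
(-17/8)*log(1 - σ/(12/11)): each positive loop around 12/11 adds 2*pi*i to the log, so winding -2 contributes (-17/8)*(-2)*2*pi*i = (17/2)*pi*i.
(-7/10)*sqrt(1 - σ/(-9/2)): winding -2 is even, the square root returns to the same sheet, contribution 0.
Summing the contributions at σ = 16/23 gives (17/2)*pi*i.


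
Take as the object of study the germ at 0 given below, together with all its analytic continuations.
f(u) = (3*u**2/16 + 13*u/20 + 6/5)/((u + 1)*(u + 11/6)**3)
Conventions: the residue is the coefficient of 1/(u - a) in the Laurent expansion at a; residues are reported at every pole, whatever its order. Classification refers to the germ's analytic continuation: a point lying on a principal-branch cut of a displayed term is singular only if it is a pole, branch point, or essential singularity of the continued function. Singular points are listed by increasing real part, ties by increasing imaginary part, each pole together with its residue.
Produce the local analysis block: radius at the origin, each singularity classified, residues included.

Radius of convergence at 0: 1.
At -11/6: a pole of order 3; residue -1593/1250.
At -1: a pole of order 1; residue 1593/1250.

Denominator factor (u + 1): pole of order 1 at -1, modulus 1.
Denominator factor (u + 11/6)^3: pole of order 3 at -11/6, modulus 11/6.
The radius of convergence is the smallest modulus among the singular points: 1.
At the order-3 pole -11/6 set g(u) = (u - (-11/6))^3*f(u) = (3*u**2/16 + 13*u/20 + 6/5)/(u + 1).
Order-3 pole: residue = g''(a)/2; g''(-11/6) = -1593/625, so the residue is -1593/1250.
At the order-1 pole -1 set g(u) = (u - (-1))*f(u) = (3*u**2/16 + 13*u/20 + 6/5)/(u + 11/6)**3.
Simple pole: residue = g(a) at a = -1, which is 1593/1250.
List the singular points by increasing real part (a conjugate pair: the negative imaginary part first).


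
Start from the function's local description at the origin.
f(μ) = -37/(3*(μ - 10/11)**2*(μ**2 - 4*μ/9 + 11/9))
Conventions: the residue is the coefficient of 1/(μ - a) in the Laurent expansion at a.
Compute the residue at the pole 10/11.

At the order-2 pole 10/11 set g(μ) = (μ - (10/11))^2*f(μ) = -37/(3*(μ**2 - 4*μ/9 + 11/9)).
Order-2 pole: residue = g'(a); g'(10/11) = 6697592/1069227, so the residue is 6697592/1069227.

The residue is 6697592/1069227.


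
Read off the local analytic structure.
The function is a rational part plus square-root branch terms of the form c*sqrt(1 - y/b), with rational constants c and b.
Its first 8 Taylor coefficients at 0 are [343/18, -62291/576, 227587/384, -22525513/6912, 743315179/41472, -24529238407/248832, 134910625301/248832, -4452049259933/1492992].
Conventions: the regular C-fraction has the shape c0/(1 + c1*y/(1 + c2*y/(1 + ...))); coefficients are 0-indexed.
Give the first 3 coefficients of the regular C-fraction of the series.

Taylor coefficients (read off): a_0 = 343/18, a_1 = -62291/576, a_2 = 227587/384.
c0 = a_0 = 343/18. Peel one level at a time: if S = 1 + c*y/S' with S'(0) = 1, then c is the y-coefficient of S and S' = c*y/(S - 1).
S_1 = c0/f = 1 + (62291/10976)*y + (133176313/120472576)*y^2 + ...; c1 = 62291/10976.
S_2 = c1*y/(S_1 - 1) = 1 + (-133176313/683706016)*y + ...; c2 = -133176313/683706016.

The regular C-fraction coefficients are [343/18, 62291/10976, -133176313/683706016].


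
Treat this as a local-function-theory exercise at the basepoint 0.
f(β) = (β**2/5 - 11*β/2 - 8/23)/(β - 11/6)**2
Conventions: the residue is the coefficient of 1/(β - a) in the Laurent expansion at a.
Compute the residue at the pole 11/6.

At the order-2 pole 11/6 set g(β) = (β - (11/6))^2*f(β) = β**2/5 - 11*β/2 - 8/23.
Order-2 pole: residue = g'(a); g'(11/6) = -143/30, so the residue is -143/30.

The residue is -143/30.


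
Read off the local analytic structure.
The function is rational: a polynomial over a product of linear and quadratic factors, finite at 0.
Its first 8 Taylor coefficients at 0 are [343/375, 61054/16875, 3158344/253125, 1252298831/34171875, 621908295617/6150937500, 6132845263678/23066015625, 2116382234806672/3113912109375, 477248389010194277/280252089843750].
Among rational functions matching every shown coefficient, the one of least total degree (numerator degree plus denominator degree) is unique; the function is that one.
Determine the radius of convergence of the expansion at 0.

The radius of convergence is 5/12.

No rational of total degree below 5 reproduces all 8 coefficients; solving the [0/5] Pade equations on them gives f(d) = -7/(25*(d - 5/12)*(d**2 + 2*d/3 - 6/7)**2), whose expansion matches every shown term.
Denominator factor (d - 5/12): pole of order 1 at 5/12, modulus 5/12.
Denominator factor (d**2 + 2*d/3 - 6/7)^2: discriminant 244/63, real irrational roots -1/3 + (1/21)*sqrt(427) and -1/3 - (1/21)*sqrt(427); poles of order 2, moduli -1/3 + (1/21)*sqrt(427) and 1/3 + (1/21)*sqrt(427).
The radius of convergence is the smallest modulus among the singular points: 5/12.


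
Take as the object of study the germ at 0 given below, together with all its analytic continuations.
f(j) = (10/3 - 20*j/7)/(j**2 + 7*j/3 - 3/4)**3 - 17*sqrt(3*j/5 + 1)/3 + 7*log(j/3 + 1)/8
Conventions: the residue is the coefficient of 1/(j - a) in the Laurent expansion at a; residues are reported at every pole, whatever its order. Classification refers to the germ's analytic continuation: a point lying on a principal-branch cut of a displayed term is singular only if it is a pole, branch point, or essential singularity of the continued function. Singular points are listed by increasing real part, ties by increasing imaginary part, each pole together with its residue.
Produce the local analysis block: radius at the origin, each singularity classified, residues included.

Denominator factor (j**2 + 7*j/3 - 3/4)^3: discriminant 76/9, real irrational roots -7/6 + (1/3)*sqrt(19) and -7/6 - (1/3)*sqrt(19); poles of order 3, moduli -7/6 + (1/3)*sqrt(19) and 7/6 + (1/3)*sqrt(19).
Branch term (7/8)*log(1 - j/(-3)): its argument vanishes at j = -3, a logarithmic branch point, modulus 3.
Branch term (-17/3)*sqrt(1 - j/(-5/3)): its argument vanishes at j = -5/3, a square-root branch point, modulus 5/3.
The radius of convergence is the smallest modulus among the singular points: -7/6 + (1/3)*sqrt(19).
The branch terms are analytic at -7/6 - (1/3)*sqrt(19) and contribute nothing to the residue; only the rational part matters.
The factor j**2 + 7*j/3 - 3/4 splits as (j - a)(j - a') with a = -7/6 - (1/3)*sqrt(19), a' = -7/6 + (1/3)*sqrt(19). At the order-3 pole a set g(j) = (j - a)^3*(rational part) = [10/3 - 20*j/7] / (j - a')^3.
Order-3 pole: residue = g''(a)/2; g''(-7/6 - (1/3)*sqrt(19)) = -(1215/13718)*sqrt(19), so the residue is -(1215/27436)*sqrt(19).
The branch terms are analytic at -7/6 + (1/3)*sqrt(19) and contribute nothing to the residue; only the rational part matters.
The factor j**2 + 7*j/3 - 3/4 splits as (j - a)(j - a') with a = -7/6 + (1/3)*sqrt(19), a' = -7/6 - (1/3)*sqrt(19). At the order-3 pole a set g(j) = (j - a)^3*(rational part) = [10/3 - 20*j/7] / (j - a')^3.
Order-3 pole: residue = g''(a)/2; g''(-7/6 + (1/3)*sqrt(19)) = (1215/13718)*sqrt(19), so the residue is (1215/27436)*sqrt(19).
List the singular points by increasing real part (a conjugate pair: the negative imaginary part first).

Radius of convergence at 0: -7/6 + (1/3)*sqrt(19).
At -3: a logarithmic branch point.
At -7/6 - (1/3)*sqrt(19): a pole of order 3; residue -(1215/27436)*sqrt(19).
At -5/3: an algebraic (square-root) branch point.
At -7/6 + (1/3)*sqrt(19): a pole of order 3; residue (1215/27436)*sqrt(19).


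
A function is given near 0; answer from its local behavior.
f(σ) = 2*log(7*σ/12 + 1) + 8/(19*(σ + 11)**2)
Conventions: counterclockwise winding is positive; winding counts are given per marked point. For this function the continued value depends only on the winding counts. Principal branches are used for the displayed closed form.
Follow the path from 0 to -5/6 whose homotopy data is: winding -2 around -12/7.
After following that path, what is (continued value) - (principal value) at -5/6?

Continued minus principal equals -(8)*pi*i.

The rational part is single-valued and drops out of the difference; each branch term changes only by its own monodromy.
(2)*log(1 - σ/(-12/7)): each positive loop around -12/7 adds 2*pi*i to the log, so winding -2 contributes (2)*(-2)*2*pi*i = -(8)*pi*i.
Summing the contributions at σ = -5/6 gives -(8)*pi*i.


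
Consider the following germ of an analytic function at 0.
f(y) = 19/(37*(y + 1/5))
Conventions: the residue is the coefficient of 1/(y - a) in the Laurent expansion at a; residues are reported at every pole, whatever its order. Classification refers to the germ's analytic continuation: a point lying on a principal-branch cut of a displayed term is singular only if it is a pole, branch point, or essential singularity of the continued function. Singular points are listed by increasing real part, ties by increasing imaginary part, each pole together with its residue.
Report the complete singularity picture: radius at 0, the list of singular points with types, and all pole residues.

Radius of convergence at 0: 1/5.
At -1/5: a pole of order 1; residue 19/37.

Denominator factor (y + 1/5): pole of order 1 at -1/5, modulus 1/5.
The radius of convergence is the smallest modulus among the singular points: 1/5.
At the order-1 pole -1/5 set g(y) = (y - (-1/5))*f(y) = 19/37.
Simple pole: residue = g(a) at a = -1/5, which is 19/37.


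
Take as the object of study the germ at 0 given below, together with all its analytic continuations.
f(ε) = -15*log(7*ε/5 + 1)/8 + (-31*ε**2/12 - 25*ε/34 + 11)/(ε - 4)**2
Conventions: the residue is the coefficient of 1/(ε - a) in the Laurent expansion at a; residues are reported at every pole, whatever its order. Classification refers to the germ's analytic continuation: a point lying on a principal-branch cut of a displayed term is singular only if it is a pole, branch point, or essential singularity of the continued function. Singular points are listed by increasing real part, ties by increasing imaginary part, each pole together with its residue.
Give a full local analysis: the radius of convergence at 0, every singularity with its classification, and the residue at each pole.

Radius of convergence at 0: 5/7.
At -5/7: a logarithmic branch point.
At 4: a pole of order 2; residue -2183/102.

Denominator factor (ε - 4)^2: pole of order 2 at 4, modulus 4.
Branch term (-15/8)*log(1 - ε/(-5/7)): its argument vanishes at ε = -5/7, a logarithmic branch point, modulus 5/7.
The radius of convergence is the smallest modulus among the singular points: 5/7.
The branch term is analytic at 4 and contributes nothing to the residue; only the rational part matters.
At the order-2 pole 4 set g(ε) = (ε - (4))^2*(rational part) = -31*ε**2/12 - 25*ε/34 + 11.
Order-2 pole: residue = g'(a); g'(4) = -2183/102, so the residue is -2183/102.
List the singular points by increasing real part (a conjugate pair: the negative imaginary part first).


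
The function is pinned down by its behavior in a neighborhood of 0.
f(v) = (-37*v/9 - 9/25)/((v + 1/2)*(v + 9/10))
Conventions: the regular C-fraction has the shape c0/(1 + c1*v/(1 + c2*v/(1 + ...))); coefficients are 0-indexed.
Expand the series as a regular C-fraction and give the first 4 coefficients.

The regular C-fraction coefficients are [-4/5, -673/81, 637105/54513, -180/673].

Taylor coefficients (expand at 0): a_0 = -4/5, a_1 = -2692/405, a_2 = 81856/3645, a_3 = -1807408/32805.
c0 = a_0 = -4/5. Peel one level at a time: if S = 1 + c*v/S' with S'(0) = 1, then c is the v-coefficient of S and S' = c*v/(S - 1).
S_1 = c0/f = 1 + (-673/81)*v + (637105/6561)*v^2 + ...; c1 = -673/81.
S_2 = c1*v/(S_1 - 1) = 1 + (637105/54513)*v + (12742100/4076361)*v^2 + ...; c2 = 637105/54513.
S_3 = c2*v/(S_2 - 1) = 1 + (-180/673)*v + ...; c3 = -180/673.


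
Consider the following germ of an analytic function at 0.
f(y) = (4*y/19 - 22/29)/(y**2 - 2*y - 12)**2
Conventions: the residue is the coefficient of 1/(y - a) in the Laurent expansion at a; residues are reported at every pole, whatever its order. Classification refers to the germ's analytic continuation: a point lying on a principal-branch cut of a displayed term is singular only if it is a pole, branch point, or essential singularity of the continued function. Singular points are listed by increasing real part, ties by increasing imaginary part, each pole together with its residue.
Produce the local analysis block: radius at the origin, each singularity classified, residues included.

Radius of convergence at 0: -1 + sqrt(13).
At 1 - sqrt(13): a pole of order 2; residue -(151/186238)*sqrt(13).
At 1 + sqrt(13): a pole of order 2; residue (151/186238)*sqrt(13).

Denominator factor (y**2 - 2*y - 12)^2: discriminant 52, real irrational roots 1 + sqrt(13) and 1 - sqrt(13); poles of order 2, moduli 1 + sqrt(13) and -1 + sqrt(13).
The radius of convergence is the smallest modulus among the singular points: -1 + sqrt(13).
The factor y**2 - 2*y - 12 splits as (y - a)(y - a') with a = 1 - sqrt(13), a' = 1 + sqrt(13). At the order-2 pole a set g(y) = (y - a)^2*f(y) = [4*y/19 - 22/29] / (y - a')^2.
Order-2 pole: residue = g'(a); g'(1 - sqrt(13)) = -(151/186238)*sqrt(13), so the residue is -(151/186238)*sqrt(13).
The factor y**2 - 2*y - 12 splits as (y - a)(y - a') with a = 1 + sqrt(13), a' = 1 - sqrt(13). At the order-2 pole a set g(y) = (y - a)^2*f(y) = [4*y/19 - 22/29] / (y - a')^2.
Order-2 pole: residue = g'(a); g'(1 + sqrt(13)) = (151/186238)*sqrt(13), so the residue is (151/186238)*sqrt(13).
List the singular points by increasing real part (a conjugate pair: the negative imaginary part first).


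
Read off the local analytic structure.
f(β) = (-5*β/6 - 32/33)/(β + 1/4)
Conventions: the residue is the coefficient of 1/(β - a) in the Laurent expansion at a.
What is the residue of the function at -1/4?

At the order-1 pole -1/4 set g(β) = (β - (-1/4))*f(β) = -5*β/6 - 32/33.
Simple pole: residue = g(a) at a = -1/4, which is -67/88.

The residue is -67/88.


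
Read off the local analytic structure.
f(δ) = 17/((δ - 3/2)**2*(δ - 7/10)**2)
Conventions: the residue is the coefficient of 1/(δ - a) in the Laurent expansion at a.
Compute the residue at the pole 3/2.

At the order-2 pole 3/2 set g(δ) = (δ - (3/2))^2*f(δ) = 17/(δ - 7/10)**2.
Order-2 pole: residue = g'(a); g'(3/2) = -2125/32, so the residue is -2125/32.

The residue is -2125/32.


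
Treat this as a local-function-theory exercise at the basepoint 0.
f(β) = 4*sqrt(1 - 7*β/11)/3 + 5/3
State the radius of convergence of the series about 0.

The radius of convergence is 11/7.

Branch term (4/3)*sqrt(1 - β/(11/7)): its argument vanishes at β = 11/7, a square-root branch point, modulus 11/7.
The radius of convergence is the smallest modulus among the singular points: 11/7.


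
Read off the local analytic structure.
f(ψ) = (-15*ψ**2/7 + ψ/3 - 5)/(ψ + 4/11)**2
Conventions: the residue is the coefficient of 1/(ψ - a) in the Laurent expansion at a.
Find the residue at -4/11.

At the order-2 pole -4/11 set g(ψ) = (ψ - (-4/11))^2*f(ψ) = -15*ψ**2/7 + ψ/3 - 5.
Order-2 pole: residue = g'(a); g'(-4/11) = 437/231, so the residue is 437/231.

The residue is 437/231.
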